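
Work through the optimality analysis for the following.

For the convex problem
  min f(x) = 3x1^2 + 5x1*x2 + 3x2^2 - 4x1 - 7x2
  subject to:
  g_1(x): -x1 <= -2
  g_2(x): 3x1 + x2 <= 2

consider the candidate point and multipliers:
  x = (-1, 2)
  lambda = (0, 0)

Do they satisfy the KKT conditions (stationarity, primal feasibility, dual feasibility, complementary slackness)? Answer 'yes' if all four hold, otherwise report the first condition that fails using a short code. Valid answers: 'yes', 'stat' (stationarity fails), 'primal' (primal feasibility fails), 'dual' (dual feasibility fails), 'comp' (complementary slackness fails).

Gradient of f: grad f(x) = Q x + c = (0, 0)
Constraint values g_i(x) = a_i^T x - b_i:
  g_1((-1, 2)) = 3
  g_2((-1, 2)) = -3
Stationarity residual: grad f(x) + sum_i lambda_i a_i = (0, 0)
  -> stationarity OK
Primal feasibility (all g_i <= 0): FAILS
Dual feasibility (all lambda_i >= 0): OK
Complementary slackness (lambda_i * g_i(x) = 0 for all i): OK

Verdict: the first failing condition is primal_feasibility -> primal.

primal


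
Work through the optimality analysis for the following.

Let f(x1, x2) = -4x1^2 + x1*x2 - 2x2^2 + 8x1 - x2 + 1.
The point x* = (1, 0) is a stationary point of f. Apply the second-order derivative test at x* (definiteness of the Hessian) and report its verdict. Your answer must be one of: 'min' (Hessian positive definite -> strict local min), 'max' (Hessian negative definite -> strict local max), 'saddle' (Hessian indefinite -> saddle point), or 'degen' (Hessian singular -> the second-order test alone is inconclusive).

Compute the Hessian H = grad^2 f:
  H = [[-8, 1], [1, -4]]
Verify stationarity: grad f(x*) = H x* + g = (0, 0).
Eigenvalues of H: -8.2361, -3.7639.
Both eigenvalues < 0, so H is negative definite -> x* is a strict local max.

max


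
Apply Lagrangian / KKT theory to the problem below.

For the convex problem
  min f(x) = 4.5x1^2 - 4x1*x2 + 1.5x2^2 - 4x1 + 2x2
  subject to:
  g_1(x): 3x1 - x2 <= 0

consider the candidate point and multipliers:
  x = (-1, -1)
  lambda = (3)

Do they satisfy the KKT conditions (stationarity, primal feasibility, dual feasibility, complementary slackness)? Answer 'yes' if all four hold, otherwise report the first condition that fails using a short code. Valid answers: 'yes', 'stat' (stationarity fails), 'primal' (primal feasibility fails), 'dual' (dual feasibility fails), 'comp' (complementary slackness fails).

Gradient of f: grad f(x) = Q x + c = (-9, 3)
Constraint values g_i(x) = a_i^T x - b_i:
  g_1((-1, -1)) = -2
Stationarity residual: grad f(x) + sum_i lambda_i a_i = (0, 0)
  -> stationarity OK
Primal feasibility (all g_i <= 0): OK
Dual feasibility (all lambda_i >= 0): OK
Complementary slackness (lambda_i * g_i(x) = 0 for all i): FAILS

Verdict: the first failing condition is complementary_slackness -> comp.

comp


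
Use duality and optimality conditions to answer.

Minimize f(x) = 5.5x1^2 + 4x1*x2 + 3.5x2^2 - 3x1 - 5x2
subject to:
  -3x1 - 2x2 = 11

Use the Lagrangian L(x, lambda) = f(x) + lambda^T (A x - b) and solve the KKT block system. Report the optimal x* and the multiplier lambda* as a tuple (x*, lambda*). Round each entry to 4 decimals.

Form the Lagrangian:
  L(x, lambda) = (1/2) x^T Q x + c^T x + lambda^T (A x - b)
Stationarity (grad_x L = 0): Q x + c + A^T lambda = 0.
Primal feasibility: A x = b.

This gives the KKT block system:
  [ Q   A^T ] [ x     ]   [-c ]
  [ A    0  ] [ lambda ] = [ b ]

Solving the linear system:
  x*      = (-2.7288, -1.4068)
  lambda* = (-12.8814)
  f(x*)   = 78.4576

x* = (-2.7288, -1.4068), lambda* = (-12.8814)


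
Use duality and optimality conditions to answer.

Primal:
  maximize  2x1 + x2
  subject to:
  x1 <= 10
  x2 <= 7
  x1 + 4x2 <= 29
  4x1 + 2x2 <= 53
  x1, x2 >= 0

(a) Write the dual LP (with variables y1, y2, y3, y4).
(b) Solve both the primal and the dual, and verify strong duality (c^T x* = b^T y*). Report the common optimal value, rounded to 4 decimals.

The standard primal-dual pair for 'max c^T x s.t. A x <= b, x >= 0' is:
  Dual:  min b^T y  s.t.  A^T y >= c,  y >= 0.

So the dual LP is:
  minimize  10y1 + 7y2 + 29y3 + 53y4
  subject to:
    y1 + y3 + 4y4 >= 2
    y2 + 4y3 + 2y4 >= 1
    y1, y2, y3, y4 >= 0

Solving the primal: x* = (10, 4.75).
  primal value c^T x* = 24.75.
Solving the dual: y* = (1.75, 0, 0.25, 0).
  dual value b^T y* = 24.75.
Strong duality: c^T x* = b^T y*. Confirmed.

24.75


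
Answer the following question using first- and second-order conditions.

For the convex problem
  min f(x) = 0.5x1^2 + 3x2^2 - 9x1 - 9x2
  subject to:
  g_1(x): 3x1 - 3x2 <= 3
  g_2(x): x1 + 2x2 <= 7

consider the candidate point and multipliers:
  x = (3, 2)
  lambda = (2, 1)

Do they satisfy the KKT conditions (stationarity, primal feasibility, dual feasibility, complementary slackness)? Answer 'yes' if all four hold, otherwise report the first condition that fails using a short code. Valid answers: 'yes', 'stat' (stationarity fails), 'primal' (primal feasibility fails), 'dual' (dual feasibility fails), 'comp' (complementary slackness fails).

Gradient of f: grad f(x) = Q x + c = (-6, 3)
Constraint values g_i(x) = a_i^T x - b_i:
  g_1((3, 2)) = 0
  g_2((3, 2)) = 0
Stationarity residual: grad f(x) + sum_i lambda_i a_i = (1, -1)
  -> stationarity FAILS
Primal feasibility (all g_i <= 0): OK
Dual feasibility (all lambda_i >= 0): OK
Complementary slackness (lambda_i * g_i(x) = 0 for all i): OK

Verdict: the first failing condition is stationarity -> stat.

stat


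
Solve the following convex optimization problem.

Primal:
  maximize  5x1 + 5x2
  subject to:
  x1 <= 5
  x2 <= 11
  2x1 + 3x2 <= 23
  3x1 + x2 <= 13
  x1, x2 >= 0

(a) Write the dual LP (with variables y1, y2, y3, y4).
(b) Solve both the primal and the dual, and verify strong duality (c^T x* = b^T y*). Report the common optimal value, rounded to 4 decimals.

The standard primal-dual pair for 'max c^T x s.t. A x <= b, x >= 0' is:
  Dual:  min b^T y  s.t.  A^T y >= c,  y >= 0.

So the dual LP is:
  minimize  5y1 + 11y2 + 23y3 + 13y4
  subject to:
    y1 + 2y3 + 3y4 >= 5
    y2 + 3y3 + y4 >= 5
    y1, y2, y3, y4 >= 0

Solving the primal: x* = (2.2857, 6.1429).
  primal value c^T x* = 42.1429.
Solving the dual: y* = (0, 0, 1.4286, 0.7143).
  dual value b^T y* = 42.1429.
Strong duality: c^T x* = b^T y*. Confirmed.

42.1429


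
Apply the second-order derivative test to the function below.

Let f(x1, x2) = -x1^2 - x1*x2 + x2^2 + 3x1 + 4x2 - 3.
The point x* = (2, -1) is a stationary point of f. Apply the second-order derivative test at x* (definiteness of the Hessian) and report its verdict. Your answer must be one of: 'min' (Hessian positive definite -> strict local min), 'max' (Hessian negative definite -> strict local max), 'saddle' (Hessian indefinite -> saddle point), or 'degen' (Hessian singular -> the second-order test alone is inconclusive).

Compute the Hessian H = grad^2 f:
  H = [[-2, -1], [-1, 2]]
Verify stationarity: grad f(x*) = H x* + g = (0, 0).
Eigenvalues of H: -2.2361, 2.2361.
Eigenvalues have mixed signs, so H is indefinite -> x* is a saddle point.

saddle


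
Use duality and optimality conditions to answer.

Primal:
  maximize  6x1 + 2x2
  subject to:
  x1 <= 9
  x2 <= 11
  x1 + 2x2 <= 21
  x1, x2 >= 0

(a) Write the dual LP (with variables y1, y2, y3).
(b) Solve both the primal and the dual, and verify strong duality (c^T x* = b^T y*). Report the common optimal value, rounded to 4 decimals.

The standard primal-dual pair for 'max c^T x s.t. A x <= b, x >= 0' is:
  Dual:  min b^T y  s.t.  A^T y >= c,  y >= 0.

So the dual LP is:
  minimize  9y1 + 11y2 + 21y3
  subject to:
    y1 + y3 >= 6
    y2 + 2y3 >= 2
    y1, y2, y3 >= 0

Solving the primal: x* = (9, 6).
  primal value c^T x* = 66.
Solving the dual: y* = (5, 0, 1).
  dual value b^T y* = 66.
Strong duality: c^T x* = b^T y*. Confirmed.

66


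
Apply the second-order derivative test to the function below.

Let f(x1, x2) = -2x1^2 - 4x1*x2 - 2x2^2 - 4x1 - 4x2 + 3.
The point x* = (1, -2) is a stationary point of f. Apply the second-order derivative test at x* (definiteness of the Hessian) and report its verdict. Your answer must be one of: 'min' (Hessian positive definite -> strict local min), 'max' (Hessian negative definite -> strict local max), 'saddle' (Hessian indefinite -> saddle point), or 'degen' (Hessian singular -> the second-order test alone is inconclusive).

Compute the Hessian H = grad^2 f:
  H = [[-4, -4], [-4, -4]]
Verify stationarity: grad f(x*) = H x* + g = (0, 0).
Eigenvalues of H: -8, 0.
H has a zero eigenvalue (singular; negative semidefinite but not definite), so H is neither positive definite, negative definite, nor indefinite. The second-order test alone is inconclusive -> degen.
(Indeed, f is constant along the null direction of H through x*, so x* is not a strict local extremum.)

degen


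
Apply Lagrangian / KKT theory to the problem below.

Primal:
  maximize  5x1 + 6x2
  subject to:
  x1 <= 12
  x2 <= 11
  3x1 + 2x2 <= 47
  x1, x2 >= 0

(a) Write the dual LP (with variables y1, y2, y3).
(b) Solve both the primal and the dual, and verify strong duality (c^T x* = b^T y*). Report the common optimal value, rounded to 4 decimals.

The standard primal-dual pair for 'max c^T x s.t. A x <= b, x >= 0' is:
  Dual:  min b^T y  s.t.  A^T y >= c,  y >= 0.

So the dual LP is:
  minimize  12y1 + 11y2 + 47y3
  subject to:
    y1 + 3y3 >= 5
    y2 + 2y3 >= 6
    y1, y2, y3 >= 0

Solving the primal: x* = (8.3333, 11).
  primal value c^T x* = 107.6667.
Solving the dual: y* = (0, 2.6667, 1.6667).
  dual value b^T y* = 107.6667.
Strong duality: c^T x* = b^T y*. Confirmed.

107.6667


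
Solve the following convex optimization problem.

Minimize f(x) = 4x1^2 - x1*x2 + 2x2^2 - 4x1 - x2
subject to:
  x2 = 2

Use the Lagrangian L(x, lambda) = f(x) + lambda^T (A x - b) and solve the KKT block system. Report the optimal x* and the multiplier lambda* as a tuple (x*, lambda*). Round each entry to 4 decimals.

Form the Lagrangian:
  L(x, lambda) = (1/2) x^T Q x + c^T x + lambda^T (A x - b)
Stationarity (grad_x L = 0): Q x + c + A^T lambda = 0.
Primal feasibility: A x = b.

This gives the KKT block system:
  [ Q   A^T ] [ x     ]   [-c ]
  [ A    0  ] [ lambda ] = [ b ]

Solving the linear system:
  x*      = (0.75, 2)
  lambda* = (-6.25)
  f(x*)   = 3.75

x* = (0.75, 2), lambda* = (-6.25)


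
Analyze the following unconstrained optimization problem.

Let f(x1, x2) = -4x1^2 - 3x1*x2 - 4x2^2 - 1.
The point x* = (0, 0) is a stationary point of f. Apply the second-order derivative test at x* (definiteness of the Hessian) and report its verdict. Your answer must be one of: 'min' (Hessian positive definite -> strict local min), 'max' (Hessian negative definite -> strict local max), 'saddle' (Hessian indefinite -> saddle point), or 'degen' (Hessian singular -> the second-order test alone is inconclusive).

Compute the Hessian H = grad^2 f:
  H = [[-8, -3], [-3, -8]]
Verify stationarity: grad f(x*) = H x* + g = (0, 0).
Eigenvalues of H: -11, -5.
Both eigenvalues < 0, so H is negative definite -> x* is a strict local max.

max


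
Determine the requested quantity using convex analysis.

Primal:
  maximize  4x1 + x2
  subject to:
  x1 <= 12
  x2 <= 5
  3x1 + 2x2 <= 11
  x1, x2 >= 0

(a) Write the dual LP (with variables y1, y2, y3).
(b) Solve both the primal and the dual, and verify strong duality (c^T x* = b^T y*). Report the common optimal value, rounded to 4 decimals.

The standard primal-dual pair for 'max c^T x s.t. A x <= b, x >= 0' is:
  Dual:  min b^T y  s.t.  A^T y >= c,  y >= 0.

So the dual LP is:
  minimize  12y1 + 5y2 + 11y3
  subject to:
    y1 + 3y3 >= 4
    y2 + 2y3 >= 1
    y1, y2, y3 >= 0

Solving the primal: x* = (3.6667, 0).
  primal value c^T x* = 14.6667.
Solving the dual: y* = (0, 0, 1.3333).
  dual value b^T y* = 14.6667.
Strong duality: c^T x* = b^T y*. Confirmed.

14.6667


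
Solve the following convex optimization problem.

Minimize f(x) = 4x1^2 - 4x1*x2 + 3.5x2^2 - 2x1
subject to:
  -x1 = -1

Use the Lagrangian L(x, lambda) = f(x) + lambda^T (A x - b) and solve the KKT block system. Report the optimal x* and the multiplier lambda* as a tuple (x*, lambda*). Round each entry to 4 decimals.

Form the Lagrangian:
  L(x, lambda) = (1/2) x^T Q x + c^T x + lambda^T (A x - b)
Stationarity (grad_x L = 0): Q x + c + A^T lambda = 0.
Primal feasibility: A x = b.

This gives the KKT block system:
  [ Q   A^T ] [ x     ]   [-c ]
  [ A    0  ] [ lambda ] = [ b ]

Solving the linear system:
  x*      = (1, 0.5714)
  lambda* = (3.7143)
  f(x*)   = 0.8571

x* = (1, 0.5714), lambda* = (3.7143)


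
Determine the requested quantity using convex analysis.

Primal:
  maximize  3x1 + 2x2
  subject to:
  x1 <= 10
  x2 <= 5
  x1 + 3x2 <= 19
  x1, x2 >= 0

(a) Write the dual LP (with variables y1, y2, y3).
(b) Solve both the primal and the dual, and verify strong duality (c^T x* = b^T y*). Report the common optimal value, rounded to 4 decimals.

The standard primal-dual pair for 'max c^T x s.t. A x <= b, x >= 0' is:
  Dual:  min b^T y  s.t.  A^T y >= c,  y >= 0.

So the dual LP is:
  minimize  10y1 + 5y2 + 19y3
  subject to:
    y1 + y3 >= 3
    y2 + 3y3 >= 2
    y1, y2, y3 >= 0

Solving the primal: x* = (10, 3).
  primal value c^T x* = 36.
Solving the dual: y* = (2.3333, 0, 0.6667).
  dual value b^T y* = 36.
Strong duality: c^T x* = b^T y*. Confirmed.

36


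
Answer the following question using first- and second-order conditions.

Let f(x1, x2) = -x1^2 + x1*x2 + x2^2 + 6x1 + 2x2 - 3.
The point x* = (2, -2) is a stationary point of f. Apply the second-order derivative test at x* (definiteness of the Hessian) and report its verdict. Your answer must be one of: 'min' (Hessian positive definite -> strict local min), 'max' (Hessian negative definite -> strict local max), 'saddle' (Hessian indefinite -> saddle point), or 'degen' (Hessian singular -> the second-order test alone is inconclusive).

Compute the Hessian H = grad^2 f:
  H = [[-2, 1], [1, 2]]
Verify stationarity: grad f(x*) = H x* + g = (0, 0).
Eigenvalues of H: -2.2361, 2.2361.
Eigenvalues have mixed signs, so H is indefinite -> x* is a saddle point.

saddle


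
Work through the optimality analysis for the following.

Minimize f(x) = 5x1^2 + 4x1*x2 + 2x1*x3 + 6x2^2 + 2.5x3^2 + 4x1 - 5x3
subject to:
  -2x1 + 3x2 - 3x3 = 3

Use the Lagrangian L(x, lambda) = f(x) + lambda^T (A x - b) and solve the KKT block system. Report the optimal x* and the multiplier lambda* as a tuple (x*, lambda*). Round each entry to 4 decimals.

Form the Lagrangian:
  L(x, lambda) = (1/2) x^T Q x + c^T x + lambda^T (A x - b)
Stationarity (grad_x L = 0): Q x + c + A^T lambda = 0.
Primal feasibility: A x = b.

This gives the KKT block system:
  [ Q   A^T ] [ x     ]   [-c ]
  [ A    0  ] [ lambda ] = [ b ]

Solving the linear system:
  x*      = (-1.1202, 0.7639, 0.5107)
  lambda* = (-1.5622)
  f(x*)   = -1.1738

x* = (-1.1202, 0.7639, 0.5107), lambda* = (-1.5622)


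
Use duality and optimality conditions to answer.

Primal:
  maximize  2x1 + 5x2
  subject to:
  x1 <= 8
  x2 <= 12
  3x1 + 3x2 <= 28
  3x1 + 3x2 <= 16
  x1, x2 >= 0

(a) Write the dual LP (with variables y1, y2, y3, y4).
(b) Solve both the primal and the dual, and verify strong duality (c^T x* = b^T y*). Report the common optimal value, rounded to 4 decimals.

The standard primal-dual pair for 'max c^T x s.t. A x <= b, x >= 0' is:
  Dual:  min b^T y  s.t.  A^T y >= c,  y >= 0.

So the dual LP is:
  minimize  8y1 + 12y2 + 28y3 + 16y4
  subject to:
    y1 + 3y3 + 3y4 >= 2
    y2 + 3y3 + 3y4 >= 5
    y1, y2, y3, y4 >= 0

Solving the primal: x* = (0, 5.3333).
  primal value c^T x* = 26.6667.
Solving the dual: y* = (0, 0, 0, 1.6667).
  dual value b^T y* = 26.6667.
Strong duality: c^T x* = b^T y*. Confirmed.

26.6667


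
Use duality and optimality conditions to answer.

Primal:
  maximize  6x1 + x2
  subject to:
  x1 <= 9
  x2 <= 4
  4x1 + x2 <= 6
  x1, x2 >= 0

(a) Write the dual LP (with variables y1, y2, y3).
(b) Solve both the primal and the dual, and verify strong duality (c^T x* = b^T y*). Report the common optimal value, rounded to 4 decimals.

The standard primal-dual pair for 'max c^T x s.t. A x <= b, x >= 0' is:
  Dual:  min b^T y  s.t.  A^T y >= c,  y >= 0.

So the dual LP is:
  minimize  9y1 + 4y2 + 6y3
  subject to:
    y1 + 4y3 >= 6
    y2 + y3 >= 1
    y1, y2, y3 >= 0

Solving the primal: x* = (1.5, 0).
  primal value c^T x* = 9.
Solving the dual: y* = (0, 0, 1.5).
  dual value b^T y* = 9.
Strong duality: c^T x* = b^T y*. Confirmed.

9


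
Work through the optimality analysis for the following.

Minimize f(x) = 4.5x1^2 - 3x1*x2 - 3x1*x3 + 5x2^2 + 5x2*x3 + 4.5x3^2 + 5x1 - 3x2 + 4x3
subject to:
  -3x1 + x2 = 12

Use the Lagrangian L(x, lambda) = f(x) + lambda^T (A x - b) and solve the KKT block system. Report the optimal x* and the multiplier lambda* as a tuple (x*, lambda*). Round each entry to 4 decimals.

Form the Lagrangian:
  L(x, lambda) = (1/2) x^T Q x + c^T x + lambda^T (A x - b)
Stationarity (grad_x L = 0): Q x + c + A^T lambda = 0.
Primal feasibility: A x = b.

This gives the KKT block system:
  [ Q   A^T ] [ x     ]   [-c ]
  [ A    0  ] [ lambda ] = [ b ]

Solving the linear system:
  x*      = (-3.6103, 1.1692, -2.2974)
  lambda* = (-8.0359)
  f(x*)   = 32.841

x* = (-3.6103, 1.1692, -2.2974), lambda* = (-8.0359)


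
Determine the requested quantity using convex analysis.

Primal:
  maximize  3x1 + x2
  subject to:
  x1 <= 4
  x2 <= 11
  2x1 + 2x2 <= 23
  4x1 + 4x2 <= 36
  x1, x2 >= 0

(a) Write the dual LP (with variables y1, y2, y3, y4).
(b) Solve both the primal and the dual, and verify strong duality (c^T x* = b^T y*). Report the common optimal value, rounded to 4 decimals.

The standard primal-dual pair for 'max c^T x s.t. A x <= b, x >= 0' is:
  Dual:  min b^T y  s.t.  A^T y >= c,  y >= 0.

So the dual LP is:
  minimize  4y1 + 11y2 + 23y3 + 36y4
  subject to:
    y1 + 2y3 + 4y4 >= 3
    y2 + 2y3 + 4y4 >= 1
    y1, y2, y3, y4 >= 0

Solving the primal: x* = (4, 5).
  primal value c^T x* = 17.
Solving the dual: y* = (2, 0, 0, 0.25).
  dual value b^T y* = 17.
Strong duality: c^T x* = b^T y*. Confirmed.

17


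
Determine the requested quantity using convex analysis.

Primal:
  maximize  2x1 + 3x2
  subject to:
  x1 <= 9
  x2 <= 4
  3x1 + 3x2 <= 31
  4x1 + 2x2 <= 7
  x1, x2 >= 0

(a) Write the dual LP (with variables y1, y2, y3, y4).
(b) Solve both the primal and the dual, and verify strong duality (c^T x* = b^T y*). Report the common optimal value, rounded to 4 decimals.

The standard primal-dual pair for 'max c^T x s.t. A x <= b, x >= 0' is:
  Dual:  min b^T y  s.t.  A^T y >= c,  y >= 0.

So the dual LP is:
  minimize  9y1 + 4y2 + 31y3 + 7y4
  subject to:
    y1 + 3y3 + 4y4 >= 2
    y2 + 3y3 + 2y4 >= 3
    y1, y2, y3, y4 >= 0

Solving the primal: x* = (0, 3.5).
  primal value c^T x* = 10.5.
Solving the dual: y* = (0, 0, 0, 1.5).
  dual value b^T y* = 10.5.
Strong duality: c^T x* = b^T y*. Confirmed.

10.5


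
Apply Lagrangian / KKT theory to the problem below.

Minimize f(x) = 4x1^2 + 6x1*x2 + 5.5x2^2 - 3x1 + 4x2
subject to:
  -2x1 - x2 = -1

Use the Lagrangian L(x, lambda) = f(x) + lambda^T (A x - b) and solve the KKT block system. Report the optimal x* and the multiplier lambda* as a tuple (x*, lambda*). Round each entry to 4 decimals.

Form the Lagrangian:
  L(x, lambda) = (1/2) x^T Q x + c^T x + lambda^T (A x - b)
Stationarity (grad_x L = 0): Q x + c + A^T lambda = 0.
Primal feasibility: A x = b.

This gives the KKT block system:
  [ Q   A^T ] [ x     ]   [-c ]
  [ A    0  ] [ lambda ] = [ b ]

Solving the linear system:
  x*      = (0.9643, -0.9286)
  lambda* = (-0.4286)
  f(x*)   = -3.5179

x* = (0.9643, -0.9286), lambda* = (-0.4286)


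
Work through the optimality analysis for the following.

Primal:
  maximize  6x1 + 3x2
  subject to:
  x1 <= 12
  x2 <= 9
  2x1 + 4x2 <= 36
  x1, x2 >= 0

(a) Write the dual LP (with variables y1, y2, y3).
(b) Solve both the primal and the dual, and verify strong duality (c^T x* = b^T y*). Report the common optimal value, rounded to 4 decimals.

The standard primal-dual pair for 'max c^T x s.t. A x <= b, x >= 0' is:
  Dual:  min b^T y  s.t.  A^T y >= c,  y >= 0.

So the dual LP is:
  minimize  12y1 + 9y2 + 36y3
  subject to:
    y1 + 2y3 >= 6
    y2 + 4y3 >= 3
    y1, y2, y3 >= 0

Solving the primal: x* = (12, 3).
  primal value c^T x* = 81.
Solving the dual: y* = (4.5, 0, 0.75).
  dual value b^T y* = 81.
Strong duality: c^T x* = b^T y*. Confirmed.

81


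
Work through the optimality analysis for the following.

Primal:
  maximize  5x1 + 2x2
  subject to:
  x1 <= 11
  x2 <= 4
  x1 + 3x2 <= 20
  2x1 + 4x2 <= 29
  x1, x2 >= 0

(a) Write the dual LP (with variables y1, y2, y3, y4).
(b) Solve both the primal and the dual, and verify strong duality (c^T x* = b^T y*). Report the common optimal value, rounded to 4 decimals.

The standard primal-dual pair for 'max c^T x s.t. A x <= b, x >= 0' is:
  Dual:  min b^T y  s.t.  A^T y >= c,  y >= 0.

So the dual LP is:
  minimize  11y1 + 4y2 + 20y3 + 29y4
  subject to:
    y1 + y3 + 2y4 >= 5
    y2 + 3y3 + 4y4 >= 2
    y1, y2, y3, y4 >= 0

Solving the primal: x* = (11, 1.75).
  primal value c^T x* = 58.5.
Solving the dual: y* = (4, 0, 0, 0.5).
  dual value b^T y* = 58.5.
Strong duality: c^T x* = b^T y*. Confirmed.

58.5


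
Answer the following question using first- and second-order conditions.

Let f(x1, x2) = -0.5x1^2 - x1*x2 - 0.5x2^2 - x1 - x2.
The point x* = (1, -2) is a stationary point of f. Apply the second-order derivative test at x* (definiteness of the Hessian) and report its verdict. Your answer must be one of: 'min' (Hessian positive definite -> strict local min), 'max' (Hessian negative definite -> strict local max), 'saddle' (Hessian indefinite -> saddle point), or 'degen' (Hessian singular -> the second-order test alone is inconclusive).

Compute the Hessian H = grad^2 f:
  H = [[-1, -1], [-1, -1]]
Verify stationarity: grad f(x*) = H x* + g = (0, 0).
Eigenvalues of H: -2, 0.
H has a zero eigenvalue (singular; negative semidefinite but not definite), so H is neither positive definite, negative definite, nor indefinite. The second-order test alone is inconclusive -> degen.
(Indeed, f is constant along the null direction of H through x*, so x* is not a strict local extremum.)

degen


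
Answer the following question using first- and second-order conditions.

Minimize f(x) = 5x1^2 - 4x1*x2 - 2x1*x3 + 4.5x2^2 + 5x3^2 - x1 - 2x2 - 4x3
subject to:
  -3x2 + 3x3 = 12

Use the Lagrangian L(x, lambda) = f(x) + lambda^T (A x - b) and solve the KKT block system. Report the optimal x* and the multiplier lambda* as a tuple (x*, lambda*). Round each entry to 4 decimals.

Form the Lagrangian:
  L(x, lambda) = (1/2) x^T Q x + c^T x + lambda^T (A x - b)
Stationarity (grad_x L = 0): Q x + c + A^T lambda = 0.
Primal feasibility: A x = b.

This gives the KKT block system:
  [ Q   A^T ] [ x     ]   [-c ]
  [ A    0  ] [ lambda ] = [ b ]

Solving the linear system:
  x*      = (-0.2143, -1.8571, 2.1429)
  lambda* = (-5.9524)
  f(x*)   = 33.3929

x* = (-0.2143, -1.8571, 2.1429), lambda* = (-5.9524)


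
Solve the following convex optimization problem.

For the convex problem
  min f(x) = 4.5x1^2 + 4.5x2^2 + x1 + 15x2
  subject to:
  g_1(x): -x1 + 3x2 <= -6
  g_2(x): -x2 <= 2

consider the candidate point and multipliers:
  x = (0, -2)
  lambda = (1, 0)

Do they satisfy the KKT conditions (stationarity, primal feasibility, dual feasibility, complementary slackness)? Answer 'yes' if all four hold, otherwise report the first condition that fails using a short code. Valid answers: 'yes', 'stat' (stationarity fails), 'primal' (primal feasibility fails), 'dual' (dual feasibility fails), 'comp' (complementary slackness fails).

Gradient of f: grad f(x) = Q x + c = (1, -3)
Constraint values g_i(x) = a_i^T x - b_i:
  g_1((0, -2)) = 0
  g_2((0, -2)) = 0
Stationarity residual: grad f(x) + sum_i lambda_i a_i = (0, 0)
  -> stationarity OK
Primal feasibility (all g_i <= 0): OK
Dual feasibility (all lambda_i >= 0): OK
Complementary slackness (lambda_i * g_i(x) = 0 for all i): OK

Verdict: yes, KKT holds.

yes


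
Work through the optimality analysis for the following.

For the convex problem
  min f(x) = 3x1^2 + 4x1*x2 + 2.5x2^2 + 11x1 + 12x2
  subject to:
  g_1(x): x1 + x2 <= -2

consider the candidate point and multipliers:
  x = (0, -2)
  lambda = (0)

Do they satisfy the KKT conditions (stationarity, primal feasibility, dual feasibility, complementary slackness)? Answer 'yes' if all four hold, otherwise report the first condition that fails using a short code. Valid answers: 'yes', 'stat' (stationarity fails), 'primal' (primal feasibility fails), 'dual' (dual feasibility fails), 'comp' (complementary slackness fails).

Gradient of f: grad f(x) = Q x + c = (3, 2)
Constraint values g_i(x) = a_i^T x - b_i:
  g_1((0, -2)) = 0
Stationarity residual: grad f(x) + sum_i lambda_i a_i = (3, 2)
  -> stationarity FAILS
Primal feasibility (all g_i <= 0): OK
Dual feasibility (all lambda_i >= 0): OK
Complementary slackness (lambda_i * g_i(x) = 0 for all i): OK

Verdict: the first failing condition is stationarity -> stat.

stat


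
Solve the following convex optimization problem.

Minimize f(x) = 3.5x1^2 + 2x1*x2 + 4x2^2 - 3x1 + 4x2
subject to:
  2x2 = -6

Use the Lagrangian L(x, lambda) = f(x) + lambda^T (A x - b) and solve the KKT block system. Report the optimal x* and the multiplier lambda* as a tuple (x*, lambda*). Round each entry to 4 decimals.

Form the Lagrangian:
  L(x, lambda) = (1/2) x^T Q x + c^T x + lambda^T (A x - b)
Stationarity (grad_x L = 0): Q x + c + A^T lambda = 0.
Primal feasibility: A x = b.

This gives the KKT block system:
  [ Q   A^T ] [ x     ]   [-c ]
  [ A    0  ] [ lambda ] = [ b ]

Solving the linear system:
  x*      = (1.2857, -3)
  lambda* = (8.7143)
  f(x*)   = 18.2143

x* = (1.2857, -3), lambda* = (8.7143)


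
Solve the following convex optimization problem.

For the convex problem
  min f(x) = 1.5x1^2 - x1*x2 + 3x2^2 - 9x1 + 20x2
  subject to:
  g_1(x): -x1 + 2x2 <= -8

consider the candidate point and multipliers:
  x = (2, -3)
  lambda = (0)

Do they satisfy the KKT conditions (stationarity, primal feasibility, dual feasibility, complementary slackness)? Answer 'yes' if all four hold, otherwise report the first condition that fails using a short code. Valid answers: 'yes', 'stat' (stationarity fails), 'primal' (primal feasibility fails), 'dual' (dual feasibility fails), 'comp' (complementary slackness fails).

Gradient of f: grad f(x) = Q x + c = (0, 0)
Constraint values g_i(x) = a_i^T x - b_i:
  g_1((2, -3)) = 0
Stationarity residual: grad f(x) + sum_i lambda_i a_i = (0, 0)
  -> stationarity OK
Primal feasibility (all g_i <= 0): OK
Dual feasibility (all lambda_i >= 0): OK
Complementary slackness (lambda_i * g_i(x) = 0 for all i): OK

Verdict: yes, KKT holds.

yes


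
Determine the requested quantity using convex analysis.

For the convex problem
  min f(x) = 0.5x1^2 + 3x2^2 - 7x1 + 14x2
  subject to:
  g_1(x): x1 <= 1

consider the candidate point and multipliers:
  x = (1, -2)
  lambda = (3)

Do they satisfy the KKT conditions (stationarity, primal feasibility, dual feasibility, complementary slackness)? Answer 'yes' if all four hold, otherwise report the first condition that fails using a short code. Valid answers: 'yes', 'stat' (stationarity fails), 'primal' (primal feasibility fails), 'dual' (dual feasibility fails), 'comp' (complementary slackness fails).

Gradient of f: grad f(x) = Q x + c = (-6, 2)
Constraint values g_i(x) = a_i^T x - b_i:
  g_1((1, -2)) = 0
Stationarity residual: grad f(x) + sum_i lambda_i a_i = (-3, 2)
  -> stationarity FAILS
Primal feasibility (all g_i <= 0): OK
Dual feasibility (all lambda_i >= 0): OK
Complementary slackness (lambda_i * g_i(x) = 0 for all i): OK

Verdict: the first failing condition is stationarity -> stat.

stat


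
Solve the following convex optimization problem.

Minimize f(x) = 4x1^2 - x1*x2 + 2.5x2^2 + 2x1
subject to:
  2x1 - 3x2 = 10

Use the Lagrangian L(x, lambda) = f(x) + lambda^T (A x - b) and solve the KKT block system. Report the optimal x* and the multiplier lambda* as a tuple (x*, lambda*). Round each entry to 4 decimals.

Form the Lagrangian:
  L(x, lambda) = (1/2) x^T Q x + c^T x + lambda^T (A x - b)
Stationarity (grad_x L = 0): Q x + c + A^T lambda = 0.
Primal feasibility: A x = b.

This gives the KKT block system:
  [ Q   A^T ] [ x     ]   [-c ]
  [ A    0  ] [ lambda ] = [ b ]

Solving the linear system:
  x*      = (0.65, -2.9)
  lambda* = (-5.05)
  f(x*)   = 25.9

x* = (0.65, -2.9), lambda* = (-5.05)


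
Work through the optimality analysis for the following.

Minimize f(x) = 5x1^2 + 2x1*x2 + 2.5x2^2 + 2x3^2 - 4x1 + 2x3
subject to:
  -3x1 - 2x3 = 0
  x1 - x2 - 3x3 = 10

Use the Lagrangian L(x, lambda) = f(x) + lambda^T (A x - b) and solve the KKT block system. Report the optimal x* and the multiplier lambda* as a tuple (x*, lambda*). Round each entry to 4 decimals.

Form the Lagrangian:
  L(x, lambda) = (1/2) x^T Q x + c^T x + lambda^T (A x - b)
Stationarity (grad_x L = 0): Q x + c + A^T lambda = 0.
Primal feasibility: A x = b.

This gives the KKT block system:
  [ Q   A^T ] [ x     ]   [-c ]
  [ A    0  ] [ lambda ] = [ b ]

Solving the linear system:
  x*      = (1.5709, -1.3602, -2.3563)
  lambda* = (1.7763, -3.6593)
  f(x*)   = 12.7984

x* = (1.5709, -1.3602, -2.3563), lambda* = (1.7763, -3.6593)


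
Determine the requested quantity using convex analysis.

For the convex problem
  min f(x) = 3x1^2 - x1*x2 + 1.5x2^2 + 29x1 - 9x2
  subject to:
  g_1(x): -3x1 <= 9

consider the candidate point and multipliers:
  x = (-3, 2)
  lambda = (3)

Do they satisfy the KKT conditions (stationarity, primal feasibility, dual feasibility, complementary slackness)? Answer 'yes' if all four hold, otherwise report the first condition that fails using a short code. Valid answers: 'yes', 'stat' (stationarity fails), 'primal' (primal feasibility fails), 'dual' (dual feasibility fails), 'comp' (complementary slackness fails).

Gradient of f: grad f(x) = Q x + c = (9, 0)
Constraint values g_i(x) = a_i^T x - b_i:
  g_1((-3, 2)) = 0
Stationarity residual: grad f(x) + sum_i lambda_i a_i = (0, 0)
  -> stationarity OK
Primal feasibility (all g_i <= 0): OK
Dual feasibility (all lambda_i >= 0): OK
Complementary slackness (lambda_i * g_i(x) = 0 for all i): OK

Verdict: yes, KKT holds.

yes


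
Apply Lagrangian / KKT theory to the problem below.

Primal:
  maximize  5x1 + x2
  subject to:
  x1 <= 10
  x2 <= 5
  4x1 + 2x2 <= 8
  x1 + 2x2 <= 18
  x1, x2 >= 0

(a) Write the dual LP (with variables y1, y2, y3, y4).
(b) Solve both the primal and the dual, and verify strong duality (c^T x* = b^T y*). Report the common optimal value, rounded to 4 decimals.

The standard primal-dual pair for 'max c^T x s.t. A x <= b, x >= 0' is:
  Dual:  min b^T y  s.t.  A^T y >= c,  y >= 0.

So the dual LP is:
  minimize  10y1 + 5y2 + 8y3 + 18y4
  subject to:
    y1 + 4y3 + y4 >= 5
    y2 + 2y3 + 2y4 >= 1
    y1, y2, y3, y4 >= 0

Solving the primal: x* = (2, 0).
  primal value c^T x* = 10.
Solving the dual: y* = (0, 0, 1.25, 0).
  dual value b^T y* = 10.
Strong duality: c^T x* = b^T y*. Confirmed.

10


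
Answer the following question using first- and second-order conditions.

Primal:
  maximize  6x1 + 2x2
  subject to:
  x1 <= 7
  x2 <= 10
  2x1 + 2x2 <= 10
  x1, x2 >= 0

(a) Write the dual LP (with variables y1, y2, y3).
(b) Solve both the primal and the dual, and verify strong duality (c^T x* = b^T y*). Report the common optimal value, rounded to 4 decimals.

The standard primal-dual pair for 'max c^T x s.t. A x <= b, x >= 0' is:
  Dual:  min b^T y  s.t.  A^T y >= c,  y >= 0.

So the dual LP is:
  minimize  7y1 + 10y2 + 10y3
  subject to:
    y1 + 2y3 >= 6
    y2 + 2y3 >= 2
    y1, y2, y3 >= 0

Solving the primal: x* = (5, 0).
  primal value c^T x* = 30.
Solving the dual: y* = (0, 0, 3).
  dual value b^T y* = 30.
Strong duality: c^T x* = b^T y*. Confirmed.

30


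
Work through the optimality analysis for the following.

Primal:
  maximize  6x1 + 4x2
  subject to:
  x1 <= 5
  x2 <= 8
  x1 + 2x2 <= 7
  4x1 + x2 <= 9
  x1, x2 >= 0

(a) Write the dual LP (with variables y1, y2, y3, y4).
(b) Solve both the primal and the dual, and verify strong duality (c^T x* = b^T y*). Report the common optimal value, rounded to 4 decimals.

The standard primal-dual pair for 'max c^T x s.t. A x <= b, x >= 0' is:
  Dual:  min b^T y  s.t.  A^T y >= c,  y >= 0.

So the dual LP is:
  minimize  5y1 + 8y2 + 7y3 + 9y4
  subject to:
    y1 + y3 + 4y4 >= 6
    y2 + 2y3 + y4 >= 4
    y1, y2, y3, y4 >= 0

Solving the primal: x* = (1.5714, 2.7143).
  primal value c^T x* = 20.2857.
Solving the dual: y* = (0, 0, 1.4286, 1.1429).
  dual value b^T y* = 20.2857.
Strong duality: c^T x* = b^T y*. Confirmed.

20.2857


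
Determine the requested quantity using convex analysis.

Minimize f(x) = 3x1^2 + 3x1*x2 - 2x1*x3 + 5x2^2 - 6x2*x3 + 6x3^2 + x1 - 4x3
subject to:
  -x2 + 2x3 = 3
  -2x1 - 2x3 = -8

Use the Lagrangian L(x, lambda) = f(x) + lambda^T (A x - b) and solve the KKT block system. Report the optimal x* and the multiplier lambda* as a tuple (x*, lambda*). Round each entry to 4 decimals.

Form the Lagrangian:
  L(x, lambda) = (1/2) x^T Q x + c^T x + lambda^T (A x - b)
Stationarity (grad_x L = 0): Q x + c + A^T lambda = 0.
Primal feasibility: A x = b.

This gives the KKT block system:
  [ Q   A^T ] [ x     ]   [-c ]
  [ A    0  ] [ lambda ] = [ b ]

Solving the linear system:
  x*      = (2.2308, 0.5385, 1.7692)
  lambda* = (1.4615, 6.2308)
  f(x*)   = 20.3077

x* = (2.2308, 0.5385, 1.7692), lambda* = (1.4615, 6.2308)


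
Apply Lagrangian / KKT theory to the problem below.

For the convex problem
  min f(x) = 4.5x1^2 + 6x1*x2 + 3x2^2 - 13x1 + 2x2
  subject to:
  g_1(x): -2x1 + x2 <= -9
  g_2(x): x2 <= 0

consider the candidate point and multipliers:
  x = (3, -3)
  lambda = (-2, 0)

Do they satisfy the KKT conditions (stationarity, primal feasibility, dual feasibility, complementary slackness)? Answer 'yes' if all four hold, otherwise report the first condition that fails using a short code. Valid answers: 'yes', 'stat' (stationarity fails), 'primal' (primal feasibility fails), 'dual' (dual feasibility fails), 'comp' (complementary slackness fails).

Gradient of f: grad f(x) = Q x + c = (-4, 2)
Constraint values g_i(x) = a_i^T x - b_i:
  g_1((3, -3)) = 0
  g_2((3, -3)) = -3
Stationarity residual: grad f(x) + sum_i lambda_i a_i = (0, 0)
  -> stationarity OK
Primal feasibility (all g_i <= 0): OK
Dual feasibility (all lambda_i >= 0): FAILS
Complementary slackness (lambda_i * g_i(x) = 0 for all i): OK

Verdict: the first failing condition is dual_feasibility -> dual.

dual


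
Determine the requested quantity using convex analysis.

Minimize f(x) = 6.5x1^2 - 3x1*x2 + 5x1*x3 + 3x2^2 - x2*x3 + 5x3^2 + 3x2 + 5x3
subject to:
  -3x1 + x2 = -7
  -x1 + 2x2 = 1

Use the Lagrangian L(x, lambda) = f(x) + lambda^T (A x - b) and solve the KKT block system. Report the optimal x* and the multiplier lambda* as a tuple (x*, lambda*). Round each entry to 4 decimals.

Form the Lagrangian:
  L(x, lambda) = (1/2) x^T Q x + c^T x + lambda^T (A x - b)
Stationarity (grad_x L = 0): Q x + c + A^T lambda = 0.
Primal feasibility: A x = b.

This gives the KKT block system:
  [ Q   A^T ] [ x     ]   [-c ]
  [ A    0  ] [ lambda ] = [ b ]

Solving the linear system:
  x*      = (3, 2, -1.8)
  lambda* = (11.16, -9.48)
  f(x*)   = 42.3

x* = (3, 2, -1.8), lambda* = (11.16, -9.48)


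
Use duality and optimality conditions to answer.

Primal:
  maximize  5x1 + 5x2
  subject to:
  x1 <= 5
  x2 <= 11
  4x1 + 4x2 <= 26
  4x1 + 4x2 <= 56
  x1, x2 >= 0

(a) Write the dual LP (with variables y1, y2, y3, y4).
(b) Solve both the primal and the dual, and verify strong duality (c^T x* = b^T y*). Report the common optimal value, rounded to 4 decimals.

The standard primal-dual pair for 'max c^T x s.t. A x <= b, x >= 0' is:
  Dual:  min b^T y  s.t.  A^T y >= c,  y >= 0.

So the dual LP is:
  minimize  5y1 + 11y2 + 26y3 + 56y4
  subject to:
    y1 + 4y3 + 4y4 >= 5
    y2 + 4y3 + 4y4 >= 5
    y1, y2, y3, y4 >= 0

Solving the primal: x* = (0, 6.5).
  primal value c^T x* = 32.5.
Solving the dual: y* = (0, 0, 1.25, 0).
  dual value b^T y* = 32.5.
Strong duality: c^T x* = b^T y*. Confirmed.

32.5


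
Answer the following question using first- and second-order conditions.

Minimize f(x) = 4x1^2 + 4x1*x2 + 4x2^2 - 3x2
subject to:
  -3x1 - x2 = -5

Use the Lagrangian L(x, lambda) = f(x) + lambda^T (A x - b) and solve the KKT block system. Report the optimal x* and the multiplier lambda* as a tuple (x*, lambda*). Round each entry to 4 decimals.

Form the Lagrangian:
  L(x, lambda) = (1/2) x^T Q x + c^T x + lambda^T (A x - b)
Stationarity (grad_x L = 0): Q x + c + A^T lambda = 0.
Primal feasibility: A x = b.

This gives the KKT block system:
  [ Q   A^T ] [ x     ]   [-c ]
  [ A    0  ] [ lambda ] = [ b ]

Solving the linear system:
  x*      = (1.625, 0.125)
  lambda* = (4.5)
  f(x*)   = 11.0625

x* = (1.625, 0.125), lambda* = (4.5)


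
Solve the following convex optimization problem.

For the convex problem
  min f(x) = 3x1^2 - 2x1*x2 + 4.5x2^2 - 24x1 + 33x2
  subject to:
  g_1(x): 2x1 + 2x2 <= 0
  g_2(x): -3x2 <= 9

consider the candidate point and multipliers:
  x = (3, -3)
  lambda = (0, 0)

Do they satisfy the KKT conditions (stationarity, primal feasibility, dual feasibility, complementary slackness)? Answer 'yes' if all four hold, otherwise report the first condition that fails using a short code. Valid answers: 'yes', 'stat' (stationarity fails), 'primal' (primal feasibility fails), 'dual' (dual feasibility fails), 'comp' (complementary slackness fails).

Gradient of f: grad f(x) = Q x + c = (0, 0)
Constraint values g_i(x) = a_i^T x - b_i:
  g_1((3, -3)) = 0
  g_2((3, -3)) = 0
Stationarity residual: grad f(x) + sum_i lambda_i a_i = (0, 0)
  -> stationarity OK
Primal feasibility (all g_i <= 0): OK
Dual feasibility (all lambda_i >= 0): OK
Complementary slackness (lambda_i * g_i(x) = 0 for all i): OK

Verdict: yes, KKT holds.

yes


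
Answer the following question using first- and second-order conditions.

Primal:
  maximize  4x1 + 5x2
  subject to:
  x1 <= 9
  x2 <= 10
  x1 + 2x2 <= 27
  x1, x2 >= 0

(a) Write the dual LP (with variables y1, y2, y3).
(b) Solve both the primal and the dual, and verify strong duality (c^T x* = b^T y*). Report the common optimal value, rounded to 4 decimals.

The standard primal-dual pair for 'max c^T x s.t. A x <= b, x >= 0' is:
  Dual:  min b^T y  s.t.  A^T y >= c,  y >= 0.

So the dual LP is:
  minimize  9y1 + 10y2 + 27y3
  subject to:
    y1 + y3 >= 4
    y2 + 2y3 >= 5
    y1, y2, y3 >= 0

Solving the primal: x* = (9, 9).
  primal value c^T x* = 81.
Solving the dual: y* = (1.5, 0, 2.5).
  dual value b^T y* = 81.
Strong duality: c^T x* = b^T y*. Confirmed.

81


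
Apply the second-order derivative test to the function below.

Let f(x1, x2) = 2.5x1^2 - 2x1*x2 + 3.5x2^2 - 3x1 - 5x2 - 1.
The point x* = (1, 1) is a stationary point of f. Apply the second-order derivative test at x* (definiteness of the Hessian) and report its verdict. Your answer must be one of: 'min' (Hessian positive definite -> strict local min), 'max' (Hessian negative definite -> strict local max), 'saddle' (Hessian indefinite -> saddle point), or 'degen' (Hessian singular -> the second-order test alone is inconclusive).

Compute the Hessian H = grad^2 f:
  H = [[5, -2], [-2, 7]]
Verify stationarity: grad f(x*) = H x* + g = (0, 0).
Eigenvalues of H: 3.7639, 8.2361.
Both eigenvalues > 0, so H is positive definite -> x* is a strict local min.

min


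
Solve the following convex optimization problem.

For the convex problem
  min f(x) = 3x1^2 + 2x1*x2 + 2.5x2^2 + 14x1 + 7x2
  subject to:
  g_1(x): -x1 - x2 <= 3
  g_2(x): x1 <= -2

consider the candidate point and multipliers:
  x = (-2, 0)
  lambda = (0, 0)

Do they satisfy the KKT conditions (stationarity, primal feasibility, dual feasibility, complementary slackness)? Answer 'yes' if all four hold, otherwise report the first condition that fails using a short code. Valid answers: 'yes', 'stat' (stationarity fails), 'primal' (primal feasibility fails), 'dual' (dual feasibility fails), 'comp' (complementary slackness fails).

Gradient of f: grad f(x) = Q x + c = (2, 3)
Constraint values g_i(x) = a_i^T x - b_i:
  g_1((-2, 0)) = -1
  g_2((-2, 0)) = 0
Stationarity residual: grad f(x) + sum_i lambda_i a_i = (2, 3)
  -> stationarity FAILS
Primal feasibility (all g_i <= 0): OK
Dual feasibility (all lambda_i >= 0): OK
Complementary slackness (lambda_i * g_i(x) = 0 for all i): OK

Verdict: the first failing condition is stationarity -> stat.

stat
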